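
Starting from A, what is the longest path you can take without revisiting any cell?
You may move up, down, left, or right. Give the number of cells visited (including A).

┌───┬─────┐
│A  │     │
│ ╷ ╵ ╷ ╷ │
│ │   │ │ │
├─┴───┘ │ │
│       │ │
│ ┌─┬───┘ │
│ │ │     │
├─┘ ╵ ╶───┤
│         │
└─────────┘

Finding longest simple path using DFS:
Start: (0, 0)
Longest path visits 15 cells
Path: A → right → down → right → up → right → right → down → down → down → left → left → down → left → up

Solution:

┌───┬─────┐
│A ↓│↱ → ↓│
│ ╷ ╵ ╷ ╷ │
│ │↳ ↑│ │↓│
├─┴───┘ │ │
│       │↓│
│ ┌─┬───┘ │
│ │B│↓ ← ↲│
├─┘ ╵ ╶───┤
│  ↑ ↲    │
└─────────┘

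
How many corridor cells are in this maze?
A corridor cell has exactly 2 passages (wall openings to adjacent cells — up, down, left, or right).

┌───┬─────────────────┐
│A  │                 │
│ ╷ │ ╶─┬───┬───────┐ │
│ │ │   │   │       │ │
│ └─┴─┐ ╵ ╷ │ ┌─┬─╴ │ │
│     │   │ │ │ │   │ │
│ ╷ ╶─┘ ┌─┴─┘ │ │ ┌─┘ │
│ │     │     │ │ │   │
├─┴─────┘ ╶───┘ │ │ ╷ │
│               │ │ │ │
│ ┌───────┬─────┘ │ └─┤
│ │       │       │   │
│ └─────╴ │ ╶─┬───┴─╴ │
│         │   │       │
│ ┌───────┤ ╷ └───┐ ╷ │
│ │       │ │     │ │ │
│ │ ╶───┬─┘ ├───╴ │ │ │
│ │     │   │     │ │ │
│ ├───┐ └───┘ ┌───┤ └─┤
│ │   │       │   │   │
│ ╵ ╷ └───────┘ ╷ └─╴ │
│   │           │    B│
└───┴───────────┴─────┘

Counting cells with exactly 2 passages:
Total corridor cells: 101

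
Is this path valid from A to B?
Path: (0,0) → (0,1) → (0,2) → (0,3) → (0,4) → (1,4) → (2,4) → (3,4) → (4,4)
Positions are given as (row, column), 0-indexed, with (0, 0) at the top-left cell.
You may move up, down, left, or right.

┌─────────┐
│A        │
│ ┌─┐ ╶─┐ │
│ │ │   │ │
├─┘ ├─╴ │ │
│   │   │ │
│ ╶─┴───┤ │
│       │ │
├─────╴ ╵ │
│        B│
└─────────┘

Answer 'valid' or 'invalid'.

Checking path validity:
Result: All consecutive moves are passable.

valid

Correct solution:

┌─────────┐
│A → → → ↓│
│ ┌─┐ ╶─┐ │
│ │ │   │↓│
├─┘ ├─╴ │ │
│   │   │↓│
│ ╶─┴───┤ │
│       │↓│
├─────╴ ╵ │
│        B│
└─────────┘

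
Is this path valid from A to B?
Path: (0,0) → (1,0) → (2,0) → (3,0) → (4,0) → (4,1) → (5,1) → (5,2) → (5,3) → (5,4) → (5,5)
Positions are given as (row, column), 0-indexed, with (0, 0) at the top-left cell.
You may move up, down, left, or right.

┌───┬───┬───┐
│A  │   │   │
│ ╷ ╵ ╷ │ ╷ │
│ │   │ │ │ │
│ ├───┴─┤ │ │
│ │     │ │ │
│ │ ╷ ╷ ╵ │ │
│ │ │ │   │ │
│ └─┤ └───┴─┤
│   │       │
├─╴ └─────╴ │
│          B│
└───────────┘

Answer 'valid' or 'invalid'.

Checking path validity:
Result: All consecutive moves are passable.

valid

Correct solution:

┌───┬───┬───┐
│A  │   │   │
│ ╷ ╵ ╷ │ ╷ │
│↓│   │ │ │ │
│ ├───┴─┤ │ │
│↓│     │ │ │
│ │ ╷ ╷ ╵ │ │
│↓│ │ │   │ │
│ └─┤ └───┴─┤
│↳ ↓│       │
├─╴ └─────╴ │
│  ↳ → → → B│
└───────────┘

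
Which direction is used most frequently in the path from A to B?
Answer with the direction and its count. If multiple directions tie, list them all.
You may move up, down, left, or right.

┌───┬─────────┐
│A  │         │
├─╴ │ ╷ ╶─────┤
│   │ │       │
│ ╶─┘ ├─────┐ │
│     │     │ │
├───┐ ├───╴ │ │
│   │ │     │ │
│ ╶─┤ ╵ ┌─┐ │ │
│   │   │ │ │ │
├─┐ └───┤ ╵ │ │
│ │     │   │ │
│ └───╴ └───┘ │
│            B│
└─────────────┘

Directions: right, down, left, down, right, right, up, up, right, down, right, right, right, down, down, down, down, down
Counts: {'right': 7, 'down': 8, 'left': 1, 'up': 2}
Most common: down (8 times)

Solution:

┌───┬─────────┐
│A ↓│↱ ↓      │
├─╴ │ ╷ ╶─────┤
│↓ ↲│↑│↳ → → ↓│
│ ╶─┘ ├─────┐ │
│↳ → ↑│     │↓│
├───┐ ├───╴ │ │
│   │ │     │↓│
│ ╶─┤ ╵ ┌─┐ │ │
│   │   │ │ │↓│
├─┐ └───┤ ╵ │ │
│ │     │   │↓│
│ └───╴ └───┘ │
│            B│
└─────────────┘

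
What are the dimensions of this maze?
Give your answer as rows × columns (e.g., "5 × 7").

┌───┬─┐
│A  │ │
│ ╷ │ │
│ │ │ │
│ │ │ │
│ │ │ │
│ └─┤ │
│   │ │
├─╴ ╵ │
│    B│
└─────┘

Counting the maze dimensions:
Rows (vertical): 5
Columns (horizontal): 3
Dimensions: 5 × 3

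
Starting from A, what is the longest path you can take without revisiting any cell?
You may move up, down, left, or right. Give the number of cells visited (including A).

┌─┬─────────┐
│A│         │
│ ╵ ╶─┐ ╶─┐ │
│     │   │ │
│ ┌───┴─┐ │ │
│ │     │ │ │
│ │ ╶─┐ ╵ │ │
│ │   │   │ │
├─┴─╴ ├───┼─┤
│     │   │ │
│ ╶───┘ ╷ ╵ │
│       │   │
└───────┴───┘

Finding longest simple path using DFS:
Start: (0, 0)
Longest path visits 28 cells
Path: A → down → right → up → right → right → down → right → down → down → left → up → left → left → down → right → down → left → left → down → right → right → right → up → right → down → right → up

Solution:

┌─┬─────────┐
│A│↱ → ↓    │
│ ╵ ╶─┐ ╶─┐ │
│↳ ↑  │↳ ↓│ │
│ ┌───┴─┐ │ │
│ │↓ ← ↰│↓│ │
│ │ ╶─┐ ╵ │ │
│ │↳ ↓│↑ ↲│ │
├─┴─╴ ├───┼─┤
│↓ ← ↲│↱ ↓│B│
│ ╶───┘ ╷ ╵ │
│↳ → → ↑│↳ ↑│
└───────┴───┘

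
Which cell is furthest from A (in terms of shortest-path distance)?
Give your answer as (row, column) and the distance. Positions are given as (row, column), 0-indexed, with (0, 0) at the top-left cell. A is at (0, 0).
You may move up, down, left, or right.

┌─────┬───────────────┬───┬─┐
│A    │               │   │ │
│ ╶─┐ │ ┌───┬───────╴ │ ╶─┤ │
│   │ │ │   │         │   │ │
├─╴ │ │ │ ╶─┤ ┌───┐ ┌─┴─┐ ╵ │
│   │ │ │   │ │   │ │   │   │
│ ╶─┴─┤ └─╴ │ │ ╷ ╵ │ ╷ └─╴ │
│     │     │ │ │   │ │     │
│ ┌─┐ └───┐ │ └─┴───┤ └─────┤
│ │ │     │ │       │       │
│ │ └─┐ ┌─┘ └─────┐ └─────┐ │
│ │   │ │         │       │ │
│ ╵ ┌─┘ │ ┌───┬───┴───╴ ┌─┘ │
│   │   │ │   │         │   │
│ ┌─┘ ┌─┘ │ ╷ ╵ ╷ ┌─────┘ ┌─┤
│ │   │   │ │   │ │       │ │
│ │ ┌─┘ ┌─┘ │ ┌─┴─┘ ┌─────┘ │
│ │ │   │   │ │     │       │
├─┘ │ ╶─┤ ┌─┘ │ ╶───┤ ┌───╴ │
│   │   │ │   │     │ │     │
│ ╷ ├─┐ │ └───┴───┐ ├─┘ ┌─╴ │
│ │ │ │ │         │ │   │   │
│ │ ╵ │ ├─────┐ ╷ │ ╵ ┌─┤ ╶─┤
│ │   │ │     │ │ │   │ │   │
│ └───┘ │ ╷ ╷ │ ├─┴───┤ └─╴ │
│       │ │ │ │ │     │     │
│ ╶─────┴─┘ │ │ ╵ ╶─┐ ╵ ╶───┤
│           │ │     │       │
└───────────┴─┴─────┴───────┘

Computing BFS distances from A to all cells:
Furthest cell: (0, 12)
Distance: 132 steps

Path from A to the furthest cell:

┌─────┬───────────────┬───┬─┐
│A    │↱ → → → → → → ↓│↱ B│ │
│ ╶─┐ │ ┌───┬───────╴ │ ╶─┤ │
│↳ ↓│ │↑│   │↓ ← ← ← ↲│↑ ↰│ │
├─╴ │ │ │ ╶─┤ ┌───┐ ┌─┴─┐ ╵ │
│↓ ↲│ │↑│   │↓│   │ │↱ ↓│↑ ↰│
│ ╶─┴─┤ └─╴ │ │ ╷ ╵ │ ╷ └─╴ │
│↳ → ↓│↑ ← ↰│↓│ │   │↑│↳ → ↑│
│ ┌─┐ └───┐ │ └─┴───┤ └─────┤
│ │ │↳ ↓  │↑│↳ → → ↓│↑ ← ← ↰│
│ │ └─┐ ┌─┘ └─────┐ └─────┐ │
│ │   │↓│↱ ↑      │↳ → ↓  │↑│
│ ╵ ┌─┘ │ ┌───┬───┴───╴ ┌─┘ │
│   │↓ ↲│↑│↓ ↰│↓ ← ← ← ↲│↱ ↑│
│ ┌─┘ ┌─┘ │ ╷ ╵ ╷ ┌─────┘ ┌─┤
│ │↓ ↲│↱ ↑│↓│↑ ↲│ │↱ → → ↑│ │
│ │ ┌─┘ ┌─┘ │ ┌─┴─┘ ┌─────┘ │
│ │↓│↱ ↑│↓ ↲│ │↱ → ↑│       │
├─┘ │ ╶─┤ ┌─┘ │ ╶───┤ ┌───╴ │
│↓ ↲│↑ ↰│↓│   │↑ ← ↰│ │↓ ← ↰│
│ ╷ ├─┐ │ └───┴───┐ ├─┘ ┌─╴ │
│↓│ │ │↑│↳ → → ↓  │↑│↓ ↲│↱ ↑│
│ │ ╵ │ ├─────┐ ╷ │ ╵ ┌─┤ ╶─┤
│↓│   │↑│     │↓│ │↑ ↲│ │↑ ↰│
│ └───┘ │ ╷ ╷ │ ├─┴───┤ └─╴ │
│↳ → → ↑│ │ │ │↓│↱ → ↓│↱ → ↑│
│ ╶─────┴─┘ │ │ ╵ ╶─┐ ╵ ╶───┤
│           │ │↳ ↑  │↳ ↑    │
└───────────┴─┴─────┴───────┘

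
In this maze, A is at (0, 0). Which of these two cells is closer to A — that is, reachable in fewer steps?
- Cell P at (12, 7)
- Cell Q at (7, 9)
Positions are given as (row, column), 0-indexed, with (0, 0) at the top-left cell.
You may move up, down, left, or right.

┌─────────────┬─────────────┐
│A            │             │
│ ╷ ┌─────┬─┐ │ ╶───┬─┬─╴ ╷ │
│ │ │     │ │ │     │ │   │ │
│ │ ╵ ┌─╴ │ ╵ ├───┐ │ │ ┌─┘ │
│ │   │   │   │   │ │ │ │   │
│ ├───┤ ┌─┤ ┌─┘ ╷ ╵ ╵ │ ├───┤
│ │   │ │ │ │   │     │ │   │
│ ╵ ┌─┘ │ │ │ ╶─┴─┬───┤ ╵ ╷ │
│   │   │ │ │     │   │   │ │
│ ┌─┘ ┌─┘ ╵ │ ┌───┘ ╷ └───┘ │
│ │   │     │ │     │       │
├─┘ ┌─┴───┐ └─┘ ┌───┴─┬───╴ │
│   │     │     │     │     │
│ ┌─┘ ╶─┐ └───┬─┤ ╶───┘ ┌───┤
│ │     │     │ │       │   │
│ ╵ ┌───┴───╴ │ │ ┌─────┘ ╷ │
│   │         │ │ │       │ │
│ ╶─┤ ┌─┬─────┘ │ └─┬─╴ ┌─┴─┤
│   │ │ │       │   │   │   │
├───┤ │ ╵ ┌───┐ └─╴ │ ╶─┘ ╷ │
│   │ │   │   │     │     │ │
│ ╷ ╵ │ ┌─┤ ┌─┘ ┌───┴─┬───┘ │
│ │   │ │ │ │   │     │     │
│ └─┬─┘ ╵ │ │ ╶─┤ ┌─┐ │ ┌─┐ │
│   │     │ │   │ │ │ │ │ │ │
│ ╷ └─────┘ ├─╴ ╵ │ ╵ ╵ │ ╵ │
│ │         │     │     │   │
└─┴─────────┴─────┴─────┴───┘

Shortest path A → P at (12, 7): 41 steps
Shortest path A → Q at (7, 9): 30 steps

Q is closer (30 steps vs 41 steps).

Path to P:

┌─────────────┬─────────────┐
│A → → → → → ↓│             │
│ ╷ ┌─────┬─┐ │ ╶───┬─┬─╴ ╷ │
│ │ │     │ │↓│     │ │   │ │
│ │ ╵ ┌─╴ │ ╵ ├───┐ │ │ ┌─┘ │
│ │   │   │↓ ↲│   │ │ │ │   │
│ ├───┤ ┌─┤ ┌─┘ ╷ ╵ ╵ │ ├───┤
│ │   │ │ │↓│   │     │ │   │
│ ╵ ┌─┘ │ │ │ ╶─┴─┬───┤ ╵ ╷ │
│   │   │ │↓│     │↱ ↓│   │ │
│ ┌─┘ ┌─┘ ╵ │ ┌───┘ ╷ └───┘ │
│ │   │    ↓│ │↱ → ↑│↳ → → ↓│
├─┘ ┌─┴───┐ └─┘ ┌───┴─┬───╴ │
│   │     │↳ → ↑│     │↓ ← ↲│
│ ┌─┘ ╶─┐ └───┬─┤ ╶───┘ ┌───┤
│ │     │     │ │↓ ← ← ↲│   │
│ ╵ ┌───┴───╴ │ │ ┌─────┘ ╷ │
│   │         │ │↓│       │ │
│ ╶─┤ ┌─┬─────┘ │ └─┬─╴ ┌─┴─┤
│   │ │ │       │↳ ↓│   │   │
├───┤ │ ╵ ┌───┐ └─╴ │ ╶─┘ ╷ │
│   │ │   │   │↓ ← ↲│     │ │
│ ╷ ╵ │ ┌─┤ ┌─┘ ┌───┴─┬───┘ │
│ │   │ │ │ │↓ ↲│     │     │
│ └─┬─┘ ╵ │ │ ╶─┤ ┌─┐ │ ┌─┐ │
│   │     │ │↳ P│ │ │ │ │ │ │
│ ╷ └─────┘ ├─╴ ╵ │ ╵ ╵ │ ╵ │
│ │         │     │     │   │
└─┴─────────┴─────┴─────┴───┘

Path to Q:

┌─────────────┬─────────────┐
│A → → → → → ↓│             │
│ ╷ ┌─────┬─┐ │ ╶───┬─┬─╴ ╷ │
│ │ │     │ │↓│     │ │   │ │
│ │ ╵ ┌─╴ │ ╵ ├───┐ │ │ ┌─┘ │
│ │   │   │↓ ↲│   │ │ │ │   │
│ ├───┤ ┌─┤ ┌─┘ ╷ ╵ ╵ │ ├───┤
│ │   │ │ │↓│   │     │ │   │
│ ╵ ┌─┘ │ │ │ ╶─┴─┬───┤ ╵ ╷ │
│   │   │ │↓│     │↱ ↓│   │ │
│ ┌─┘ ┌─┘ ╵ │ ┌───┘ ╷ └───┘ │
│ │   │    ↓│ │↱ → ↑│↳ → → ↓│
├─┘ ┌─┴───┐ └─┘ ┌───┴─┬───╴ │
│   │     │↳ → ↑│     │↓ ← ↲│
│ ┌─┘ ╶─┐ └───┬─┤ ╶───┘ ┌───┤
│ │     │     │ │  Q ← ↲│   │
│ ╵ ┌───┴───╴ │ │ ┌─────┘ ╷ │
│   │         │ │ │       │ │
│ ╶─┤ ┌─┬─────┘ │ └─┬─╴ ┌─┴─┤
│   │ │ │       │   │   │   │
├───┤ │ ╵ ┌───┐ └─╴ │ ╶─┘ ╷ │
│   │ │   │   │     │     │ │
│ ╷ ╵ │ ┌─┤ ┌─┘ ┌───┴─┬───┘ │
│ │   │ │ │ │   │     │     │
│ └─┬─┘ ╵ │ │ ╶─┤ ┌─┐ │ ┌─┐ │
│   │     │ │   │ │ │ │ │ │ │
│ ╷ └─────┘ ├─╴ ╵ │ ╵ ╵ │ ╵ │
│ │         │     │     │   │
└─┴─────────┴─────┴─────┴───┘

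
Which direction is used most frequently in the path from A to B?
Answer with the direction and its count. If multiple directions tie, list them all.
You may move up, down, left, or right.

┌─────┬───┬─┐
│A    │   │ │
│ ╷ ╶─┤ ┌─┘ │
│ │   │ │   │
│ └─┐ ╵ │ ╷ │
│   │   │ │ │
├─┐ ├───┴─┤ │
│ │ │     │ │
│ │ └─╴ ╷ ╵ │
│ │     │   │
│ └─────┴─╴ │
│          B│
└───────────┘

Directions: down, down, right, down, down, right, right, up, right, down, right, down
Counts: {'down': 6, 'right': 5, 'up': 1}
Most common: down (6 times)

Solution:

┌─────┬───┬─┐
│A    │   │ │
│ ╷ ╶─┤ ┌─┘ │
│↓│   │ │   │
│ └─┐ ╵ │ ╷ │
│↳ ↓│   │ │ │
├─┐ ├───┴─┤ │
│ │↓│  ↱ ↓│ │
│ │ └─╴ ╷ ╵ │
│ │↳ → ↑│↳ ↓│
│ └─────┴─╴ │
│          B│
└───────────┘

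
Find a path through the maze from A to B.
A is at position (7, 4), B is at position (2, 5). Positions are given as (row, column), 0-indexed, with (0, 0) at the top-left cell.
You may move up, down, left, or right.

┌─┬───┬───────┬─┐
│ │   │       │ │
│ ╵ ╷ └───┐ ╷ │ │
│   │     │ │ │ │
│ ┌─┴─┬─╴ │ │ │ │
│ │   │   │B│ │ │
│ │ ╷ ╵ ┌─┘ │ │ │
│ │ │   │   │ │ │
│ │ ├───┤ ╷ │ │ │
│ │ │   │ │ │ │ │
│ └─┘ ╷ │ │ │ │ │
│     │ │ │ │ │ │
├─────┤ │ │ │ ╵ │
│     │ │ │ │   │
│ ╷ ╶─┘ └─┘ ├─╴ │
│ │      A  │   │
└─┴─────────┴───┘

Finding the shortest path from (7, 4) to (2, 5):
Path length: 6 steps
Directions: right → up → up → up → up → up

Solution:

┌─┬───┬───────┬─┐
│ │   │       │ │
│ ╵ ╷ └───┐ ╷ │ │
│   │     │ │ │ │
│ ┌─┴─┬─╴ │ │ │ │
│ │   │   │B│ │ │
│ │ ╷ ╵ ┌─┘ │ │ │
│ │ │   │  ↑│ │ │
│ │ ├───┤ ╷ │ │ │
│ │ │   │ │↑│ │ │
│ └─┘ ╷ │ │ │ │ │
│     │ │ │↑│ │ │
├─────┤ │ │ │ ╵ │
│     │ │ │↑│   │
│ ╷ ╶─┘ └─┘ ├─╴ │
│ │      A ↑│   │
└─┴─────────┴───┘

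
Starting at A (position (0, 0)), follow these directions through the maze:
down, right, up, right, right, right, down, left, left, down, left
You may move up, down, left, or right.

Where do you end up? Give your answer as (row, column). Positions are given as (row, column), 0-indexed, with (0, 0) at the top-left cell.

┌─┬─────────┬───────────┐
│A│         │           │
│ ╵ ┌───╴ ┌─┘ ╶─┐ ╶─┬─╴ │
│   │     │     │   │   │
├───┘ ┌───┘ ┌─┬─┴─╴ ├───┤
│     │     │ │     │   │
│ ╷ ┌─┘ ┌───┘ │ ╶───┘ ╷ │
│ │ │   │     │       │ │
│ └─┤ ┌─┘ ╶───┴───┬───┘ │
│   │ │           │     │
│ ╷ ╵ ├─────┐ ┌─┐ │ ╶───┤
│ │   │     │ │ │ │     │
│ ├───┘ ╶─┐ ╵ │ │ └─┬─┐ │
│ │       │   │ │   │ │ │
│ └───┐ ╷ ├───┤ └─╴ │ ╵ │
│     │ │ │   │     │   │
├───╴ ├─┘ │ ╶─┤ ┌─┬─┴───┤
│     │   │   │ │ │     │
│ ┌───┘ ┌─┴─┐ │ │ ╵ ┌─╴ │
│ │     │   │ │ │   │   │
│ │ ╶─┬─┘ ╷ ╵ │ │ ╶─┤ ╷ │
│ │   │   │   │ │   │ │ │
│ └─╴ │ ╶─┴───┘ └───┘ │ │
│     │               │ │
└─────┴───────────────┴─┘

Following directions step by step:
Start: (0, 0)
  down: (0, 0) → (1, 0)
  right: (1, 0) → (1, 1)
  up: (1, 1) → (0, 1)
  right: (0, 1) → (0, 2)
  right: (0, 2) → (0, 3)
  right: (0, 3) → (0, 4)
  down: (0, 4) → (1, 4)
  left: (1, 4) → (1, 3)
  left: (1, 3) → (1, 2)
  down: (1, 2) → (2, 2)
  left: (2, 2) → (2, 1)
Final position: (2, 1)

Path taken:

┌─┬─────────┬───────────┐
│A│↱ → → ↓  │           │
│ ╵ ┌───╴ ┌─┘ ╶─┐ ╶─┬─╴ │
│↳ ↑│↓ ← ↲│     │   │   │
├───┘ ┌───┘ ┌─┬─┴─╴ ├───┤
│  B ↲│     │ │     │   │
│ ╷ ┌─┘ ┌───┘ │ ╶───┘ ╷ │
│ │ │   │     │       │ │
│ └─┤ ┌─┘ ╶───┴───┬───┘ │
│   │ │           │     │
│ ╷ ╵ ├─────┐ ┌─┐ │ ╶───┤
│ │   │     │ │ │ │     │
│ ├───┘ ╶─┐ ╵ │ │ └─┬─┐ │
│ │       │   │ │   │ │ │
│ └───┐ ╷ ├───┤ └─╴ │ ╵ │
│     │ │ │   │     │   │
├───╴ ├─┘ │ ╶─┤ ┌─┬─┴───┤
│     │   │   │ │ │     │
│ ┌───┘ ┌─┴─┐ │ │ ╵ ┌─╴ │
│ │     │   │ │ │   │   │
│ │ ╶─┬─┘ ╷ ╵ │ │ ╶─┤ ╷ │
│ │   │   │   │ │   │ │ │
│ └─╴ │ ╶─┴───┘ └───┘ │ │
│     │               │ │
└─────┴───────────────┴─┘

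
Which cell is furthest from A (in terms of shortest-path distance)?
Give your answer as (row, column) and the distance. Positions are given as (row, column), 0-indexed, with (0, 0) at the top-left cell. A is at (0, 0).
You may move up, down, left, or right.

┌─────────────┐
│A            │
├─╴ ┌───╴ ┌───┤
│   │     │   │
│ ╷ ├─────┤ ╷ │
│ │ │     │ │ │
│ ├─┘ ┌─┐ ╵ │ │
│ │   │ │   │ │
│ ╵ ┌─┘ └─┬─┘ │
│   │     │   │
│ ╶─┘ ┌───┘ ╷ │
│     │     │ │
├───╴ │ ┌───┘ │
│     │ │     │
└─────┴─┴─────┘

Computing BFS distances from A to all cells:
Furthest cell: (6, 3)
Distance: 25 steps

Path from A to the furthest cell:

┌─────────────┐
│A ↓          │
├─╴ ┌───╴ ┌───┤
│↓ ↲│     │↱ ↓│
│ ╷ ├─────┤ ╷ │
│↓│ │↱ → ↓│↑│↓│
│ ├─┘ ┌─┐ ╵ │ │
│↓│↱ ↑│ │↳ ↑│↓│
│ ╵ ┌─┘ └─┬─┘ │
│↳ ↑│     │↓ ↲│
│ ╶─┘ ┌───┘ ╷ │
│     │↓ ← ↲│ │
├───╴ │ ┌───┘ │
│     │B│     │
└─────┴─┴─────┘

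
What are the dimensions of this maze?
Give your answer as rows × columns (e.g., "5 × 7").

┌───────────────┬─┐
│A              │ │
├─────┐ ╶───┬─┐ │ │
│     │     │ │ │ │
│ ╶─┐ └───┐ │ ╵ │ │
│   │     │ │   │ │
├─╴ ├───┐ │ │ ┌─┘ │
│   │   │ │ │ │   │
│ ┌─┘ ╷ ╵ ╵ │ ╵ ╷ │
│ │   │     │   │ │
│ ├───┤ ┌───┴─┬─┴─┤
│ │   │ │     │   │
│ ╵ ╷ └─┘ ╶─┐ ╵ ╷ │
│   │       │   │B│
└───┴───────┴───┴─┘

Counting the maze dimensions:
Rows (vertical): 7
Columns (horizontal): 9
Dimensions: 7 × 9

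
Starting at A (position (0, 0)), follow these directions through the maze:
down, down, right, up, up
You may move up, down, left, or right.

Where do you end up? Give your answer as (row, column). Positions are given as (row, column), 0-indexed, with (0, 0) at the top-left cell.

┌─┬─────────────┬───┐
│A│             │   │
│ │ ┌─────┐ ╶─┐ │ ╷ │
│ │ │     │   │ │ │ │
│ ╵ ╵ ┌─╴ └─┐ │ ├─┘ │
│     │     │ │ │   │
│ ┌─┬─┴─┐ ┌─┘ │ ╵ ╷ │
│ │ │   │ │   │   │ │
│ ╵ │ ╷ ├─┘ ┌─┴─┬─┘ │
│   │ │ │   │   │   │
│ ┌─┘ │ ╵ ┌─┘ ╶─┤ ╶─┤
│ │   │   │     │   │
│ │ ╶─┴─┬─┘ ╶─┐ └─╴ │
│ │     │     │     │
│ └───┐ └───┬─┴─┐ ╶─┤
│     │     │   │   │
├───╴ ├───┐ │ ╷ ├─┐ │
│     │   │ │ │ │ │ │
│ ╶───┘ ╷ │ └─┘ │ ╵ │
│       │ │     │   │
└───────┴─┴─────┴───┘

Following directions step by step:
Start: (0, 0)
  down: (0, 0) → (1, 0)
  down: (1, 0) → (2, 0)
  right: (2, 0) → (2, 1)
  up: (2, 1) → (1, 1)
  up: (1, 1) → (0, 1)
Final position: (0, 1)

Path taken:

┌─┬─────────────┬───┐
│A│B            │   │
│ │ ┌─────┐ ╶─┐ │ ╷ │
│↓│↑│     │   │ │ │ │
│ ╵ ╵ ┌─╴ └─┐ │ ├─┘ │
│↳ ↑  │     │ │ │   │
│ ┌─┬─┴─┐ ┌─┘ │ ╵ ╷ │
│ │ │   │ │   │   │ │
│ ╵ │ ╷ ├─┘ ┌─┴─┬─┘ │
│   │ │ │   │   │   │
│ ┌─┘ │ ╵ ┌─┘ ╶─┤ ╶─┤
│ │   │   │     │   │
│ │ ╶─┴─┬─┘ ╶─┐ └─╴ │
│ │     │     │     │
│ └───┐ └───┬─┴─┐ ╶─┤
│     │     │   │   │
├───╴ ├───┐ │ ╷ ├─┐ │
│     │   │ │ │ │ │ │
│ ╶───┘ ╷ │ └─┘ │ ╵ │
│       │ │     │   │
└───────┴─┴─────┴───┘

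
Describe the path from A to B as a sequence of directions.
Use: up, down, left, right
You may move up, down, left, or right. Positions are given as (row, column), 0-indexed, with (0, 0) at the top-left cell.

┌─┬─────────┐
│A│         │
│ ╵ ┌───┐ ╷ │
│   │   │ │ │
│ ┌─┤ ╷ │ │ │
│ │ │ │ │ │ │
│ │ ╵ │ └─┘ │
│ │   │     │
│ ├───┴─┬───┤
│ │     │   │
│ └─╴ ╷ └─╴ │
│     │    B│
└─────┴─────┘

Finding the path and converting it to directions:
Path through cells: (0,0) → (1,0) → (2,0) → (3,0) → (4,0) → (5,0) → (5,1) → (5,2) → (4,2) → (4,3) → (5,3) → (5,4) → (5,5)
Directions: down, down, down, down, down, right, right, up, right, down, right, right

Solution:

┌─┬─────────┐
│A│         │
│ ╵ ┌───┐ ╷ │
│↓  │   │ │ │
│ ┌─┤ ╷ │ │ │
│↓│ │ │ │ │ │
│ │ ╵ │ └─┘ │
│↓│   │     │
│ ├───┴─┬───┤
│↓│  ↱ ↓│   │
│ └─╴ ╷ └─╴ │
│↳ → ↑│↳ → B│
└─────┴─────┘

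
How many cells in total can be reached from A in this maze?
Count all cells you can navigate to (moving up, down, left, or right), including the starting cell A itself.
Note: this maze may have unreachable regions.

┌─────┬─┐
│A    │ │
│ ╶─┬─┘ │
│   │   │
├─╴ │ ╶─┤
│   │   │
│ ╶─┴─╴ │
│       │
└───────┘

Using BFS/flood-fill to find all reachable cells from A:
Maze size: 4 × 4 = 16 total cells
All cells are reachable — the maze is fully connected.
Reachable cells: 16

Reachable region (· marks reachable cells):

┌─────┬─┐
│A · ·│·│
│ ╶─┬─┘ │
│· ·│· ·│
├─╴ │ ╶─┤
│· ·│· ·│
│ ╶─┴─╴ │
│· · · ·│
└───────┘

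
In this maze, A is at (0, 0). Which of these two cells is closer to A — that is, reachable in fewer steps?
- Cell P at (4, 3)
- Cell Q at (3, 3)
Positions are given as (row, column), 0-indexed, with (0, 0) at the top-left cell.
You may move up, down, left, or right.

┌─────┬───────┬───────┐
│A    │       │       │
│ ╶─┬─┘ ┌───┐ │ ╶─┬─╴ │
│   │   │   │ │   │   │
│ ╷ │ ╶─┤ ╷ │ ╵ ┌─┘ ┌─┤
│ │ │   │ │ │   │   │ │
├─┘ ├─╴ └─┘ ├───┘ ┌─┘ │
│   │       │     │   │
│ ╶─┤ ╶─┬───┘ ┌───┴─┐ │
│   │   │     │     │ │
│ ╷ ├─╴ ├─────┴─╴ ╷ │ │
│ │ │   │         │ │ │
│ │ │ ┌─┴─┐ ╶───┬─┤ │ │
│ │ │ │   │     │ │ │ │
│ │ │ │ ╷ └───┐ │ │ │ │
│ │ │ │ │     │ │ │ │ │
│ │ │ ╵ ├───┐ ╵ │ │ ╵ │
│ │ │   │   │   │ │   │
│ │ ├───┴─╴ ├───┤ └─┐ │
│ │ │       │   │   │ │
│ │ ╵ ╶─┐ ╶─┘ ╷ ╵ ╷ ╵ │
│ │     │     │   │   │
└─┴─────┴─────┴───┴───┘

Shortest path A → P at (4, 3): 59 steps
Shortest path A → Q at (3, 3): 62 steps

P is closer (59 steps vs 62 steps).

Path to P:

┌─────┬───────┬───────┐
│A    │       │       │
│ ╶─┬─┘ ┌───┐ │ ╶─┬─╴ │
│↳ ↓│   │   │ │   │   │
│ ╷ │ ╶─┤ ╷ │ ╵ ┌─┘ ┌─┤
│ │↓│   │ │ │   │   │ │
├─┘ ├─╴ └─┘ ├───┘ ┌─┘ │
│↓ ↲│       │     │   │
│ ╶─┤ ╶─┬───┘ ┌───┴─┐ │
│↳ ↓│  P│     │  ↓ ↰│ │
│ ╷ ├─╴ ├─────┴─╴ ╷ │ │
│ │↓│↱ ↑│  ↓ ← ← ↲│↑│ │
│ │ │ ┌─┴─┐ ╶───┬─┤ │ │
│ │↓│↑│↓ ↰│↳ → ↓│ │↑│ │
│ │ │ │ ╷ └───┐ │ │ │ │
│ │↓│↑│↓│↑ ← ↰│↓│ │↑│ │
│ │ │ ╵ ├───┐ ╵ │ │ ╵ │
│ │↓│↑ ↲│   │↑ ↲│ │↑ ↰│
│ │ ├───┴─╴ ├───┤ └─┐ │
│ │↓│↱ → ↓  │↱ ↓│↱ ↓│↑│
│ │ ╵ ╶─┐ ╶─┘ ╷ ╵ ╷ ╵ │
│ │↳ ↑  │↳ → ↑│↳ ↑│↳ ↑│
└─┴─────┴─────┴───┴───┘

Path to Q:

┌─────┬───────┬───────┐
│A    │       │       │
│ ╶─┬─┘ ┌───┐ │ ╶─┬─╴ │
│↳ ↓│   │   │ │   │   │
│ ╷ │ ╶─┤ ╷ │ ╵ ┌─┘ ┌─┤
│ │↓│   │ │ │   │   │ │
├─┘ ├─╴ └─┘ ├───┘ ┌─┘ │
│↓ ↲│↱ Q    │     │   │
│ ╶─┤ ╶─┬───┘ ┌───┴─┐ │
│↳ ↓│↑ ↰│     │  ↓ ↰│ │
│ ╷ ├─╴ ├─────┴─╴ ╷ │ │
│ │↓│↱ ↑│  ↓ ← ← ↲│↑│ │
│ │ │ ┌─┴─┐ ╶───┬─┤ │ │
│ │↓│↑│↓ ↰│↳ → ↓│ │↑│ │
│ │ │ │ ╷ └───┐ │ │ │ │
│ │↓│↑│↓│↑ ← ↰│↓│ │↑│ │
│ │ │ ╵ ├───┐ ╵ │ │ ╵ │
│ │↓│↑ ↲│   │↑ ↲│ │↑ ↰│
│ │ ├───┴─╴ ├───┤ └─┐ │
│ │↓│↱ → ↓  │↱ ↓│↱ ↓│↑│
│ │ ╵ ╶─┐ ╶─┘ ╷ ╵ ╷ ╵ │
│ │↳ ↑  │↳ → ↑│↳ ↑│↳ ↑│
└─┴─────┴─────┴───┴───┘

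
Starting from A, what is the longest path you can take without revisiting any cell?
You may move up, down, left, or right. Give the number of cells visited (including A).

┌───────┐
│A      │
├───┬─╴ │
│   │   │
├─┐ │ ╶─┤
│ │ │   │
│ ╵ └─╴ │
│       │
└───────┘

Finding longest simple path using DFS:
Start: (0, 0)
Longest path visits 14 cells
Path: A → right → right → right → down → left → down → right → down → left → left → up → up → left

Solution:

┌───────┐
│A → → ↓│
├───┬─╴ │
│B ↰│↓ ↲│
├─┐ │ ╶─┤
│ │↑│↳ ↓│
│ ╵ └─╴ │
│  ↑ ← ↲│
└───────┘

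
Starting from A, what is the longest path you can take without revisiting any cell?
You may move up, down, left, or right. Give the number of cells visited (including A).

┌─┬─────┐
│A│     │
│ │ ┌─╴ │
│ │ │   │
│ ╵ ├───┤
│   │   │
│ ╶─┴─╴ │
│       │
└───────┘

Finding longest simple path using DFS:
Start: (0, 0)
Longest path visits 10 cells
Path: A → down → down → right → up → up → right → right → down → left

Solution:

┌─┬─────┐
│A│↱ → ↓│
│ │ ┌─╴ │
│↓│↑│B ↲│
│ ╵ ├───┤
│↳ ↑│   │
│ ╶─┴─╴ │
│       │
└───────┘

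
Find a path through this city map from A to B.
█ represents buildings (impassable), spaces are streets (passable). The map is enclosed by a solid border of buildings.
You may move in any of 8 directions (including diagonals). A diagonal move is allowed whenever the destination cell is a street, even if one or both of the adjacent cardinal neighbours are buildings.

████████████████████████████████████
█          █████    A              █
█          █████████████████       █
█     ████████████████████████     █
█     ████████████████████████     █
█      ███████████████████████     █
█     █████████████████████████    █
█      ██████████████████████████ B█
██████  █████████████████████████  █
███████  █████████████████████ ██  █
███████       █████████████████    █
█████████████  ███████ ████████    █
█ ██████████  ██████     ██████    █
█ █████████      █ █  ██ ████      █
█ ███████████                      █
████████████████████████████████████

Finding the shortest path from A to B:
Movement: 8-directional
Path length: 14 steps
Directions: right → right → right → right → right → right → right → right → down-right → down-right → down-right → down-right → down-right → down-right

Solution:

████████████████████████████████████
█          █████    A→→→→→→→↘      █
█          █████████████████ ↘     █
█     ████████████████████████↘    █
█     ████████████████████████ ↘   █
█      ███████████████████████  ↘  █
█     █████████████████████████  ↘ █
█      ██████████████████████████ B█
██████  █████████████████████████  █
███████  █████████████████████ ██  █
███████       █████████████████    █
█████████████  ███████ ████████    █
█ ██████████  ██████     ██████    █
█ █████████      █ █  ██ ████      █
█ ███████████                      █
████████████████████████████████████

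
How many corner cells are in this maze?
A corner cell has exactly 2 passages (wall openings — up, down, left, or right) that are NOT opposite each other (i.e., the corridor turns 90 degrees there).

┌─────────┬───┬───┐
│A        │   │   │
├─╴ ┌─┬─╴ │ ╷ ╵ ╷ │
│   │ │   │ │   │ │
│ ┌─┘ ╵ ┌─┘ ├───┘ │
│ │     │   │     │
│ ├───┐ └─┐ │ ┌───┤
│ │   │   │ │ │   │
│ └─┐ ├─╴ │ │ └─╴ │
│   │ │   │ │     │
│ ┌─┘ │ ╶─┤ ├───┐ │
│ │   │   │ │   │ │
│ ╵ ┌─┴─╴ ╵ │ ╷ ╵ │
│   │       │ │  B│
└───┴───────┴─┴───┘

Counting corner cells (2 non-opposite passages):
Total corners: 31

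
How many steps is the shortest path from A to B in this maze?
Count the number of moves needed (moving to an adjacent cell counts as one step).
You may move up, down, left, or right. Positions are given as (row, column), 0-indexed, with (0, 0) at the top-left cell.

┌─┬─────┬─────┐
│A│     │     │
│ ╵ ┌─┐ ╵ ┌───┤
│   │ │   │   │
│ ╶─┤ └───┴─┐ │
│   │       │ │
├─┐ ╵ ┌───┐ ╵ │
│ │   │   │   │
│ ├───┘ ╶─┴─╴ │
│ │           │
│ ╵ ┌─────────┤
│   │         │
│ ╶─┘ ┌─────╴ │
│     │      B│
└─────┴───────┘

Using BFS to find shortest path:
Start: (0, 0), End: (6, 6)
Path found:
(0,0) → (1,0) → (2,0) → (2,1) → (3,1) → (3,2) → (2,2) → (2,3) → (2,4) → (2,5) → (3,5) → (3,6) → (4,6) → (4,5) → (4,4) → (4,3) → (4,2) → (4,1) → (5,1) → (5,0) → (6,0) → (6,1) → (6,2) → (5,2) → (5,3) → (5,4) → (5,5) → (5,6) → (6,6)
Number of steps: 28

Solution:

┌─┬─────┬─────┐
│A│     │     │
│ ╵ ┌─┐ ╵ ┌───┤
│↓  │ │   │   │
│ ╶─┤ └───┴─┐ │
│↳ ↓│↱ → → ↓│ │
├─┐ ╵ ┌───┐ ╵ │
│ │↳ ↑│   │↳ ↓│
│ ├───┘ ╶─┴─╴ │
│ │↓ ← ← ← ← ↲│
│ ╵ ┌─────────┤
│↓ ↲│↱ → → → ↓│
│ ╶─┘ ┌─────╴ │
│↳ → ↑│      B│
└─────┴───────┘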